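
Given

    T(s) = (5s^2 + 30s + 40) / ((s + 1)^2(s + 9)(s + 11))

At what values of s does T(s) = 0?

s = -2, -4

Set the numerator to zero: 5s^2 + 30s + 40 = 0, i.e. 5·(s^2 + 6s + 8) = 0.
Factoring: (s + 2)(s + 4) = 0.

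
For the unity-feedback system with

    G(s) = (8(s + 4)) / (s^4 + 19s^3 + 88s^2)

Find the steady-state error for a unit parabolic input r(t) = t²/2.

G(s) has 2 poles at the origin.
This is a Type 2 system. Ka = lim_{s→0} s^2·G(s) = 32/88 = 4/11.
e_ss = 1/Ka = 1/(4/11) = 11/4 ≈ 2.750.

e_ss = 2.750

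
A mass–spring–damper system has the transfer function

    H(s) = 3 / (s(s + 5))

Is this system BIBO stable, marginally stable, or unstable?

The poles can be read from the denominator factors: s = 0, -5.
Since the simple pole(s) at s = 0 lie on the jω-axis with none in the right half-plane, the system is marginally stable.

marginally stable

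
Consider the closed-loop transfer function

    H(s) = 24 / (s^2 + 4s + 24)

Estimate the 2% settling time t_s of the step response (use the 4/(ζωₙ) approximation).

Comparing s^2 + 4s + 24 to s^2 + 2ζωₙs + ωₙ²: ωₙ = √24 ≈ 4.899 rad/s and ζ = 4/(2·√24) ≈ 0.4082.
ζωₙ = 4/2 = 2, so t_s ≈ 4/(ζωₙ) = 4/2 = 2 s.

t_s ≈ 2 s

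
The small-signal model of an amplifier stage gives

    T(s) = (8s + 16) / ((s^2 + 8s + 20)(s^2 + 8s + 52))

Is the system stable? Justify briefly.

The poles can be read from the denominator factors: s = -4 ± 2j, -4 ± 6j.
Since all poles lie strictly in the left half-plane, the system is stable.

stable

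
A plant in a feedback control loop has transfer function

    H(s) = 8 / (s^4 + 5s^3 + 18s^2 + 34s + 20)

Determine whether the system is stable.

The denominator s^4 + 5s^3 + 18s^2 + 34s + 20 factors as (s + 2)(s^2 + 2s + 10)(s + 1), giving poles at s = -2, -1 + 3j, -1 - 3j, -1.
Since all poles lie strictly in the left half-plane, the system is stable.

stable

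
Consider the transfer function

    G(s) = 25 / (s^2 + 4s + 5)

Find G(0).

Set s = 0: G(0) = (25) / (5) = 5.

G(0) = 5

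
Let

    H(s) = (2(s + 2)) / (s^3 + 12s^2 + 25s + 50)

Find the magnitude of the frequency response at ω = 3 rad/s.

Substitute s = j3: numerator = 4 + j6, denominator = -58 + j48.
|H(j3)| = |4 + j6| / |-58 + j48| = 7.2111 / 75.286 ≈ 0.09578.

|H(j3)| ≈ 0.09578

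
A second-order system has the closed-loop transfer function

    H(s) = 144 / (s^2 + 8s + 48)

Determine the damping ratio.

ζ ≈ 0.5774

Compare the denominator to the standard form s^2 + 2ζωₙs + ωₙ².
ωₙ² = 48, so ωₙ = √48 ≈ 6.928 rad/s.
2ζωₙ = 8, so ζ = 8/(2·√48) ≈ 0.5774.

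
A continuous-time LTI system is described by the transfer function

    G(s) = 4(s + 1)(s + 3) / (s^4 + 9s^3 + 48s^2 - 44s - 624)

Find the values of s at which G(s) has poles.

The poles are the roots of the denominator s^4 + 9s^3 + 48s^2 - 44s - 624 = 0.
Trying s = 3: the polynomial evaluates to 0, so (s - 3) is a factor.
Dividing out leaves s^3 + 12s^2 + 84s + 208 = 0.
This factors further as (s^2 + 8s + 52)(s + 4) = 0.

s = -4 + 6j, -4 - 6j, 3, -4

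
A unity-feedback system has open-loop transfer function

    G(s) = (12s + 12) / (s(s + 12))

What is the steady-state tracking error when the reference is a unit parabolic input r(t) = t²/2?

G(s) has one pole at the origin.
This is a Type 1 system; Ka = lim_{s→0} s^2·G(s) = 0, so the steady-state error for a parabola input is infinite.

e_ss = ∞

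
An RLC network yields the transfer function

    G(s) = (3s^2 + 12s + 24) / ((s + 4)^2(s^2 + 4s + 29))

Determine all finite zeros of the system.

Set the numerator to zero: 3s^2 + 12s + 24 = 0, i.e. 3·(s^2 + 4s + 8) = 0.
Factoring: (s^2 + 4s + 8) = 0.

s = -2 ± 2j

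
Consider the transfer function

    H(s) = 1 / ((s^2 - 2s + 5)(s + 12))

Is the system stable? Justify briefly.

The poles can be read from the denominator factors: s = 1 ± 2j, -12.
Since the pole(s) at s = 1 ± 2j lie in the right half-plane, the system is unstable.

unstable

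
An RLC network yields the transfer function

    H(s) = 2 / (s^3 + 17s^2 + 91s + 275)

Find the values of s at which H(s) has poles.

s = -3 ± 4j, -11

The poles are the roots of the denominator s^3 + 17s^2 + 91s + 275 = 0.
Trying s = -11: the polynomial evaluates to 0, so (s + 11) is a factor.
Dividing out leaves s^2 + 6s + 25 = 0.
The quadratic formula then gives s = -3 ± 4j.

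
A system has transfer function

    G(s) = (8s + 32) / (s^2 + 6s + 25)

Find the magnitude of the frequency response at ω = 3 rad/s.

|G(j3)| ≈ 1.661

Substitute s = j3: numerator = 32 + j24, denominator = 16 + j18.
|G(j3)| = |32 + j24| / |16 + j18| = 40 / 24.083 ≈ 1.661.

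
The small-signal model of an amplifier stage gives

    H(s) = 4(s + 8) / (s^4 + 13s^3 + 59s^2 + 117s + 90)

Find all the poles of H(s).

The poles are the roots of the denominator s^4 + 13s^3 + 59s^2 + 117s + 90 = 0.
Trying s = -3: the polynomial evaluates to 0, so (s + 3) is a factor.
Dividing out leaves s^3 + 10s^2 + 29s + 30 = 0.
This factors further as (s^2 + 4s + 5)(s + 6) = 0.

s = -2 + j, -2 - j, -3, -6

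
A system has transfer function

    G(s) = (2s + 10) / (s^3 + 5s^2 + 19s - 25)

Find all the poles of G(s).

s = 1, -3 ± 4j

The poles are the roots of the denominator s^3 + 5s^2 + 19s - 25 = 0.
Trying s = 1: the polynomial evaluates to 0, so (s - 1) is a factor.
Dividing out leaves s^2 + 6s + 25 = 0.
The quadratic formula then gives s = -3 ± 4j.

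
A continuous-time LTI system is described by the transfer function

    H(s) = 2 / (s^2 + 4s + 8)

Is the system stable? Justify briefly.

The denominator s^2 + 4s + 8 factors as (s^2 + 4s + 8), giving poles at s = -2 ± 2j.
Since all poles lie strictly in the left half-plane, the system is stable.

stable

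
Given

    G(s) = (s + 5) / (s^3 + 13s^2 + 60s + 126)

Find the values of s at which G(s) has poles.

The poles are the roots of the denominator s^3 + 13s^2 + 60s + 126 = 0.
Trying s = -7: the polynomial evaluates to 0, so (s + 7) is a factor.
Dividing out leaves s^2 + 6s + 18 = 0.
The quadratic formula then gives s = -3 ± 3j.

s = -3 ± 3j, -7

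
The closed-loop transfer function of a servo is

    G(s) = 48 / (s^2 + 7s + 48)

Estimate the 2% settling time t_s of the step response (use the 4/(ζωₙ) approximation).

Comparing s^2 + 7s + 48 to s^2 + 2ζωₙs + ωₙ²: ωₙ = √48 ≈ 6.928 rad/s and ζ = 7/(2·√48) ≈ 0.5052.
ζωₙ = 7/2 = 3.5, so t_s ≈ 4/(ζωₙ) = 4/3.5 ≈ 1.143 s.

t_s ≈ 1.143 s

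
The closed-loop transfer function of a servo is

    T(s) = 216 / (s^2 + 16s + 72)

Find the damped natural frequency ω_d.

ω_d ≈ 2.828 rad/s

Comparing s^2 + 16s + 72 to s^2 + 2ζωₙs + ωₙ²: ωₙ = √72 ≈ 8.485 rad/s and ζ = 16/(2·√72) ≈ 0.9428.
ζωₙ = 16/2 = 8, so ω_d = ωₙ√(1−ζ²) = √(ωₙ² − (ζωₙ)²) = √(72 − 8²) = √8 ≈ 2.828 rad/s.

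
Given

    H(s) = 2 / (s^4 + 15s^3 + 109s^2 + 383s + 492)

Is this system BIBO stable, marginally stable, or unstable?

The denominator s^4 + 15s^3 + 109s^2 + 383s + 492 factors as (s^2 + 8s + 41)(s + 3)(s + 4), giving poles at s = -4 ± 5j, -3, -4.
Since all poles lie strictly in the left half-plane, the system is stable.

stable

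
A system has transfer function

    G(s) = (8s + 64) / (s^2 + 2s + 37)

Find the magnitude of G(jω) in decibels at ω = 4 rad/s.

|G(j4)|_dB ≈ 10.1 dB

Substitute s = j4: numerator = 64 + j32, denominator = 21 + j8.
|G(j4)| = |64 + j32| / |21 + j8| = 71.554 / 22.472 ≈ 3.184.
In decibels: 20·log₁₀(3.184) ≈ 10.1 dB.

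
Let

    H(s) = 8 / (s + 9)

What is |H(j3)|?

|H(j3)| ≈ 0.8433

Substitute s = j3: numerator = 8, denominator = 9 + j3.
|H(j3)| = |8| / |9 + j3| = 8 / 9.4868 ≈ 0.8433.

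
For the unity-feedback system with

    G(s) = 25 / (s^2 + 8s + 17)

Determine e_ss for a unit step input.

e_ss = 0.4048

G(s) has no poles at the origin.
This is a Type 0 system. Kp = lim_{s→0} G(s) = 25/17.
e_ss = 1/(1 + Kp) = 1/(1 + 25/17) = 17/42 ≈ 0.4048.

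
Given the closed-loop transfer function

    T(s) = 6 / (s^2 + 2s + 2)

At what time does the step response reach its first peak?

t_p ≈ 3.142 s

Comparing s^2 + 2s + 2 to s^2 + 2ζωₙs + ωₙ²: ωₙ = √2 ≈ 1.414 rad/s and ζ = 2/(2·√2) ≈ 0.7071.
ζωₙ = 2/2 = 1, so ω_d = ωₙ√(1−ζ²) = √(ωₙ² − (ζωₙ)²) = √(2 − 1²) = √1 = 1 rad/s.
t_p = π/ω_d = π/1 ≈ 3.142 s.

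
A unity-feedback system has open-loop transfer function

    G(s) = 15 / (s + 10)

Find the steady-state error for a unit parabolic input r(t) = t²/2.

G(s) has no poles at the origin.
This is a Type 0 system; Ka = lim_{s→0} s^2·G(s) = 0, so the steady-state error for a parabola input is infinite.

e_ss = ∞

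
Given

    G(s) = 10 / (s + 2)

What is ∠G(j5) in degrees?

∠G(j5) ≈ -68.20°

At s = j5: numerator = 10, denominator = 2 + j5.
∠G = ∠num − ∠den = 0° − (68.199°) = -68.20°.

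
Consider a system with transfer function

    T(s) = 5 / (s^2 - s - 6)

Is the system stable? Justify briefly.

The denominator s^2 - s - 6 factors as (s - 3)(s + 2), giving poles at s = 3, -2.
Since the pole(s) at s = 3 lie in the right half-plane, the system is unstable.

unstable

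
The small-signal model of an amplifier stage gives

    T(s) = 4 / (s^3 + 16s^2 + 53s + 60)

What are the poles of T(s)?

The poles are the roots of the denominator s^3 + 16s^2 + 53s + 60 = 0.
Trying s = -12: the polynomial evaluates to 0, so (s + 12) is a factor.
Dividing out leaves s^2 + 4s + 5 = 0.
The quadratic formula then gives s = -2 ± 1j.

s = -2 ± j, -12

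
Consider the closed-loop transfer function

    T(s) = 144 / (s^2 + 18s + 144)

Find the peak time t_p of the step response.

Comparing s^2 + 18s + 144 to s^2 + 2ζωₙs + ωₙ²: ωₙ = 12 rad/s and ζ = 18/(2·12) = 0.75.
ζωₙ = 18/2 = 9, so ω_d = ωₙ√(1−ζ²) = √(ωₙ² − (ζωₙ)²) = √(144 − 9²) = √63 ≈ 7.937 rad/s.
t_p = π/ω_d = π/7.937 ≈ 0.3958 s.

t_p ≈ 0.3958 s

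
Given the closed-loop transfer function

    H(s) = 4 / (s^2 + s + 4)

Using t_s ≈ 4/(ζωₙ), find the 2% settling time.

Comparing s^2 + s + 4 to s^2 + 2ζωₙs + ωₙ²: ωₙ = 2 rad/s and ζ = 1/(2·2) = 0.25.
ζωₙ = 1/2 = 0.5, so t_s ≈ 4/(ζωₙ) = 4/0.5 = 8 s.

t_s ≈ 8 s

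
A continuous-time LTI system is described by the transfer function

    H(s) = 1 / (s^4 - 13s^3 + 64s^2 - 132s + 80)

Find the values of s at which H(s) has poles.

The poles are the roots of the denominator s^4 - 13s^3 + 64s^2 - 132s + 80 = 0.
Trying s = 4: the polynomial evaluates to 0, so (s - 4) is a factor.
Dividing out leaves s^3 - 9s^2 + 28s - 20 = 0.
This factors further as (s - 1)(s^2 - 8s + 20) = 0.

s = 4, 1, 4 + 2j, 4 - 2j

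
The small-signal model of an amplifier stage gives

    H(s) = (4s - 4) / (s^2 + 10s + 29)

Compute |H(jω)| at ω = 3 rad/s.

Substitute s = j3: numerator = -4 + j12, denominator = 20 + j30.
|H(j3)| = |-4 + j12| / |20 + j30| = 12.649 / 36.056 ≈ 0.3508.

|H(j3)| ≈ 0.3508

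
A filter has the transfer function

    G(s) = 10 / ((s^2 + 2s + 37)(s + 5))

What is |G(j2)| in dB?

|G(j2)|_dB ≈ -25.1 dB

Substitute s = j2: numerator = 10, denominator = 157 + j86.
|G(j2)| = |10| / |157 + j86| = 10 / 179.01 ≈ 0.05586.
In decibels: 20·log₁₀(0.05586) ≈ -25.1 dB.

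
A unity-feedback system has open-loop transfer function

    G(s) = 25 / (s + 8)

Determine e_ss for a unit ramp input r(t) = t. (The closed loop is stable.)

e_ss = ∞

G(s) has no poles at the origin.
This is a Type 0 system; Kv = lim_{s→0} s·G(s) = 0, so the steady-state error for a ramp input is infinite.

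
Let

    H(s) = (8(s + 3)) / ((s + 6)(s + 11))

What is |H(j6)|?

Substitute s = j6: numerator = 24 + j48, denominator = 30 + j102.
|H(j6)| = |24 + j48| / |30 + j102| = 53.666 / 106.32 ≈ 0.5048.

|H(j6)| ≈ 0.5048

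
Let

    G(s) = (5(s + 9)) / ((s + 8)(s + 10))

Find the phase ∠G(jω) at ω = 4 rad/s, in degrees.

∠G(j4) ≈ -24.40°

At s = j4: numerator = 45 + j20, denominator = 64 + j72.
∠G = ∠num − ∠den = 23.962° − (48.366°) = -24.40°.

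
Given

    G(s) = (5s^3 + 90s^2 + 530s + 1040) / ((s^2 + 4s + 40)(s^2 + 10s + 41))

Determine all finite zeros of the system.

s = -8, -5 + j, -5 - j

Set the numerator to zero: 5s^3 + 90s^2 + 530s + 1040 = 0, i.e. 5·(s^3 + 18s^2 + 106s + 208) = 0.
Factoring: (s + 8)(s^2 + 10s + 26) = 0.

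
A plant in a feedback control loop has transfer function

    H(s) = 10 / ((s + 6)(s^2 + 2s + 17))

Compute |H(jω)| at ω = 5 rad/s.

Substitute s = j5: numerator = 10, denominator = -98 + j20.
|H(j5)| = |10| / |-98 + j20| = 10 / 100.02 ≈ 0.09998.

|H(j5)| ≈ 0.09998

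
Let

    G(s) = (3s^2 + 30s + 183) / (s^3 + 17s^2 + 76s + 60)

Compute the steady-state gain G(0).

G(0) = 61/20 ≈ 3.050

Set s = 0: G(0) = (183) / (60) = 61/20.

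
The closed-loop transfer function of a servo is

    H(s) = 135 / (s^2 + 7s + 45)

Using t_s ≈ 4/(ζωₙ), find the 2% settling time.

Comparing s^2 + 7s + 45 to s^2 + 2ζωₙs + ωₙ²: ωₙ = √45 ≈ 6.708 rad/s and ζ = 7/(2·√45) ≈ 0.5217.
ζωₙ = 7/2 = 3.5, so t_s ≈ 4/(ζωₙ) = 4/3.5 ≈ 1.143 s.

t_s ≈ 1.143 s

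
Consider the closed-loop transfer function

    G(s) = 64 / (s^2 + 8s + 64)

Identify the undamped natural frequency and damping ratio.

ωₙ = 8 rad/s, ζ = 0.5

Compare the denominator to the standard form s^2 + 2ζωₙs + ωₙ².
ωₙ² = 64, so ωₙ = 8 rad/s.
2ζωₙ = 8, so ζ = 8/(2·8) = 0.5.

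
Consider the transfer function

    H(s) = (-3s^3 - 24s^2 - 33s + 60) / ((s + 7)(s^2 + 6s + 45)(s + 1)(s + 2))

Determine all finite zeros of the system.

s = 1, -5, -4

Set the numerator to zero: -3s^3 - 24s^2 - 33s + 60 = 0, i.e. -3·(s^3 + 8s^2 + 11s - 20) = 0.
Factoring: (s - 1)(s + 5)(s + 4) = 0.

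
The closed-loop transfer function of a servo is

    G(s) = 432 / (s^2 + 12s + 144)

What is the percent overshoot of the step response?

%OS ≈ 16.3%

Comparing s^2 + 12s + 144 to s^2 + 2ζωₙs + ωₙ²: ωₙ = 12 rad/s and ζ = 12/(2·12) = 0.5.
%OS = 100·exp(−πζ/√(1−ζ²)) = 100·exp(−π·0.5/√(1−0.5²)) ≈ 16.3%.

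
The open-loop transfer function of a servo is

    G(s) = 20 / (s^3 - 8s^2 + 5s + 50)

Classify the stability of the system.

unstable

The denominator s^3 - 8s^2 + 5s + 50 factors as (s + 2)(s - 5)^2, giving poles at s = -2, 5, 5.
Since the pole(s) at s = 5, 5 lie in the right half-plane, the system is unstable.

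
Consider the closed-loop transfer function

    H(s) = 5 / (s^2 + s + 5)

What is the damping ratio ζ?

ζ ≈ 0.2236

Compare the denominator to the standard form s^2 + 2ζωₙs + ωₙ².
ωₙ² = 5, so ωₙ = √5 ≈ 2.236 rad/s.
2ζωₙ = 1, so ζ = 1/(2·√5) ≈ 0.2236.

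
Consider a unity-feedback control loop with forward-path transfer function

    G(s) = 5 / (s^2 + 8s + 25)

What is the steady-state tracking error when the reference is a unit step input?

G(s) has no poles at the origin.
This is a Type 0 system. Kp = lim_{s→0} G(s) = 5/25 = 1/5.
e_ss = 1/(1 + Kp) = 1/(1 + 1/5) = 5/6 ≈ 0.8333.

e_ss = 0.8333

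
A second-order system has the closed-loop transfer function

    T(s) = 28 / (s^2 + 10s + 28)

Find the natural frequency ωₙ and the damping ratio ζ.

Compare the denominator to the standard form s^2 + 2ζωₙs + ωₙ².
ωₙ² = 28, so ωₙ = √28 ≈ 5.292 rad/s.
2ζωₙ = 10, so ζ = 10/(2·√28) ≈ 0.9449.
With ζ = 0.9449 the response is underdamped.

ωₙ ≈ 5.292 rad/s, ζ ≈ 0.9449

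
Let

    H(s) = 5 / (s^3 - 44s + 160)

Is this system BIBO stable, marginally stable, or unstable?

The denominator s^3 - 44s + 160 factors as (s + 8)(s^2 - 8s + 20), giving poles at s = -8, 4 + 2j, 4 - 2j.
Since the pole(s) at s = 4 ± 2j lie in the right half-plane, the system is unstable.

unstable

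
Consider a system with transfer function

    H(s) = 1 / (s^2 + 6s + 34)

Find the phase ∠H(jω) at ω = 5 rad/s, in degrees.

At s = j5: numerator = 1, denominator = 9 + j30.
∠H = ∠num − ∠den = 0° − (73.301°) = -73.30°.

∠H(j5) ≈ -73.30°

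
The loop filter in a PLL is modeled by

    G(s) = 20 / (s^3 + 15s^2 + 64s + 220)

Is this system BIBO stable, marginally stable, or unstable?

stable

The denominator s^3 + 15s^2 + 64s + 220 factors as (s^2 + 4s + 20)(s + 11), giving poles at s = -2 ± 4j, -11.
Since all poles lie strictly in the left half-plane, the system is stable.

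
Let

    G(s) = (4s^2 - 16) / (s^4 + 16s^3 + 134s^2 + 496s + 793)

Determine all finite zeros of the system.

s = 2, -2

Set the numerator to zero: 4s^2 - 16 = 0, i.e. 4·(s^2 - 4) = 0.
Factoring: (s - 2)(s + 2) = 0.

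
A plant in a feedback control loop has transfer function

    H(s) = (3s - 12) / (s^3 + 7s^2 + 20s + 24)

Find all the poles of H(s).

s = -3, -2 + 2j, -2 - 2j

The poles are the roots of the denominator s^3 + 7s^2 + 20s + 24 = 0.
Trying s = -3: the polynomial evaluates to 0, so (s + 3) is a factor.
Dividing out leaves s^2 + 4s + 8 = 0.
The quadratic formula then gives s = -2 ± 2j.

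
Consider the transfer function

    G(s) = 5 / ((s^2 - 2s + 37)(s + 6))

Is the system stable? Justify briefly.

unstable

The poles can be read from the denominator factors: s = 1 + 6j, 1 - 6j, -6.
Since the pole(s) at s = 1 ± 6j lie in the right half-plane, the system is unstable.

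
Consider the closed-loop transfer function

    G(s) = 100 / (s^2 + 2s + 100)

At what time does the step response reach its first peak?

Comparing s^2 + 2s + 100 to s^2 + 2ζωₙs + ωₙ²: ωₙ = 10 rad/s and ζ = 2/(2·10) = 0.1.
ζωₙ = 2/2 = 1, so ω_d = ωₙ√(1−ζ²) = √(ωₙ² − (ζωₙ)²) = √(100 − 1²) = √99 ≈ 9.950 rad/s.
t_p = π/ω_d = π/9.950 ≈ 0.3157 s.

t_p ≈ 0.3157 s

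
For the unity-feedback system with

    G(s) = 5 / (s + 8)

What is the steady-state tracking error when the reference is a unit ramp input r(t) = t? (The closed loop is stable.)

G(s) has no poles at the origin.
This is a Type 0 system; Kv = lim_{s→0} s·G(s) = 0, so the steady-state error for a ramp input is infinite.

e_ss = ∞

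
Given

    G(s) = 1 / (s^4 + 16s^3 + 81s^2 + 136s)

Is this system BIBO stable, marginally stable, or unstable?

marginally stable

The denominator s^4 + 16s^3 + 81s^2 + 136s factors as s(s + 8)(s^2 + 8s + 17), giving poles at s = 0, -8, -4 ± j.
Since the simple pole(s) at s = 0 lie on the jω-axis with none in the right half-plane, the system is marginally stable.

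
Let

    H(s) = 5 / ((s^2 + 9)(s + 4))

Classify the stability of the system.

marginally stable

The poles can be read from the denominator factors: s = ±3j, -4.
Since the simple pole(s) at s = ±3j lie on the jω-axis with none in the right half-plane, the system is marginally stable.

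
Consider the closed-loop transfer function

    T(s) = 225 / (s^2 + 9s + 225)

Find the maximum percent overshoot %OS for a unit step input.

Comparing s^2 + 9s + 225 to s^2 + 2ζωₙs + ωₙ²: ωₙ = 15 rad/s and ζ = 9/(2·15) = 0.3.
%OS = 100·exp(−πζ/√(1−ζ²)) = 100·exp(−π·0.3/√(1−0.3²)) ≈ 37.2%.

%OS ≈ 37.2%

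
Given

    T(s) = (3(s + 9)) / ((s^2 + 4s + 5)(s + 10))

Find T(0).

T(0) = 27/50 ≈ 0.5400

At s = 0 each factor (s + a) contributes a and each (s^2 + bs + c) contributes c.
T(0) = 3·(9) / ((5) · (10)) = 27/50 = 27/50.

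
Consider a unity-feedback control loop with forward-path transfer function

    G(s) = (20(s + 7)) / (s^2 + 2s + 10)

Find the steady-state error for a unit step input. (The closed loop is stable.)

G(s) has no poles at the origin.
This is a Type 0 system. Kp = lim_{s→0} G(s) = 140/10 = 14.
e_ss = 1/(1 + Kp) = 1/(1 + 14) = 1/15 ≈ 0.06667.

e_ss = 0.06667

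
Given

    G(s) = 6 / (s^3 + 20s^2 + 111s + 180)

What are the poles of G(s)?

The poles are the roots of the denominator s^3 + 20s^2 + 111s + 180 = 0.
Trying s = -5: the polynomial evaluates to 0, so (s + 5) is a factor.
Dividing out leaves s^2 + 15s + 36 = 0.
Factoring the quadratic: (s + 12)(s + 3) = 0.

s = -5, -12, -3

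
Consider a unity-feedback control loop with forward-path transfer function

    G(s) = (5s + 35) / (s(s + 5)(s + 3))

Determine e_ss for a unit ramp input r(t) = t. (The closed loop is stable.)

e_ss = 0.4286

G(s) has one pole at the origin.
This is a Type 1 system. Kv = lim_{s→0} s·G(s) = 35/15 = 7/3.
e_ss = 1/Kv = 1/(7/3) = 3/7 ≈ 0.4286.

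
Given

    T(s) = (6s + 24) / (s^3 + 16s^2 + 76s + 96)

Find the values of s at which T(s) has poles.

The poles are the roots of the denominator s^3 + 16s^2 + 76s + 96 = 0.
Trying s = -6: the polynomial evaluates to 0, so (s + 6) is a factor.
Dividing out leaves s^2 + 10s + 16 = 0.
Factoring the quadratic: (s + 2)(s + 8) = 0.

s = -6, -2, -8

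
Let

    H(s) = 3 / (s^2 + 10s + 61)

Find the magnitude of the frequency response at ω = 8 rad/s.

Substitute s = j8: numerator = 3, denominator = -3 + j80.
|H(j8)| = |3| / |-3 + j80| = 3 / 80.056 ≈ 0.03747.

|H(j8)| ≈ 0.03747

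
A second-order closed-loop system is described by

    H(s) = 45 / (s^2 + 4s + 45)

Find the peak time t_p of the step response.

t_p ≈ 0.4906 s

Comparing s^2 + 4s + 45 to s^2 + 2ζωₙs + ωₙ²: ωₙ = √45 ≈ 6.708 rad/s and ζ = 4/(2·√45) ≈ 0.2981.
ζωₙ = 4/2 = 2, so ω_d = ωₙ√(1−ζ²) = √(ωₙ² − (ζωₙ)²) = √(45 − 2²) = √41 ≈ 6.403 rad/s.
t_p = π/ω_d = π/6.403 ≈ 0.4906 s.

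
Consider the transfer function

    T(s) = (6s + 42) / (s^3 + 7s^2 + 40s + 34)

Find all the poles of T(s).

s = -3 + 5j, -3 - 5j, -1

The poles are the roots of the denominator s^3 + 7s^2 + 40s + 34 = 0.
Trying s = -1: the polynomial evaluates to 0, so (s + 1) is a factor.
Dividing out leaves s^2 + 6s + 34 = 0.
The quadratic formula then gives s = -3 ± 5j.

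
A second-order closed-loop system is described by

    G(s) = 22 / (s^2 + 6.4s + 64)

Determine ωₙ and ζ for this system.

ωₙ = 8 rad/s, ζ = 0.4

Compare the denominator to the standard form s^2 + 2ζωₙs + ωₙ².
ωₙ² = 64, so ωₙ = 8 rad/s.
2ζωₙ = 6.4, so ζ = 6.4/(2·8) = 0.4.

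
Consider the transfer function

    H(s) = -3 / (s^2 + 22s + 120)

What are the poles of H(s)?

The poles are the roots of the denominator s^2 + 22s + 120 = 0.
Factoring: (s + 10)(s + 12) = 0, so s = -10 and s = -12.

s = -10, -12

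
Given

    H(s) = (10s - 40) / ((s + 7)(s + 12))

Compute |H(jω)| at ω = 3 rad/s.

Substitute s = j3: numerator = -40 + j30, denominator = 75 + j57.
|H(j3)| = |-40 + j30| / |75 + j57| = 50 / 94.202 ≈ 0.5308.

|H(j3)| ≈ 0.5308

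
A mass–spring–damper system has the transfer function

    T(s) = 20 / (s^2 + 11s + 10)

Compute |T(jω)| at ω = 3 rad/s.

|T(j3)| ≈ 0.6058

Substitute s = j3: numerator = 20, denominator = 1 + j33.
|T(j3)| = |20| / |1 + j33| = 20 / 33.015 ≈ 0.6058.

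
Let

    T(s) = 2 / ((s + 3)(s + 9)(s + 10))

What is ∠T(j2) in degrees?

∠T(j2) ≈ -57.53°

At s = j2: numerator = 2, denominator = 182 + j286.
∠T = ∠num − ∠den = 0° − (57.529°) = -57.53°.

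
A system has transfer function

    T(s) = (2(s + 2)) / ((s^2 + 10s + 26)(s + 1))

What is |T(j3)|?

|T(j3)| ≈ 0.06613

Substitute s = j3: numerator = 4 + j6, denominator = -73 + j81.
|T(j3)| = |4 + j6| / |-73 + j81| = 7.2111 / 109.04 ≈ 0.06613.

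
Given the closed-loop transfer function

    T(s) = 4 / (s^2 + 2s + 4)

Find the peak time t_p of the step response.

Comparing s^2 + 2s + 4 to s^2 + 2ζωₙs + ωₙ²: ωₙ = 2 rad/s and ζ = 2/(2·2) = 0.5.
ζωₙ = 2/2 = 1, so ω_d = ωₙ√(1−ζ²) = √(ωₙ² − (ζωₙ)²) = √(4 − 1²) = √3 ≈ 1.732 rad/s.
t_p = π/ω_d = π/1.732 ≈ 1.814 s.

t_p ≈ 1.814 s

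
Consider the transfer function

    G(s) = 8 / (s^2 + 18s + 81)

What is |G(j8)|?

|G(j8)| ≈ 0.05517

Substitute s = j8: numerator = 8, denominator = 17 + j144.
|G(j8)| = |8| / |17 + j144| = 8 / 145 ≈ 0.05517.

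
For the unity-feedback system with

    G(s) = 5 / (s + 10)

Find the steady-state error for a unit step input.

e_ss = 0.6667

G(s) has no poles at the origin.
This is a Type 0 system. Kp = lim_{s→0} G(s) = 5/10 = 1/2.
e_ss = 1/(1 + Kp) = 1/(1 + 1/2) = 2/3 ≈ 0.6667.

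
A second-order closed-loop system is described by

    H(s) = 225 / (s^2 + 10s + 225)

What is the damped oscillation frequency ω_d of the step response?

ω_d ≈ 14.14 rad/s

Comparing s^2 + 10s + 225 to s^2 + 2ζωₙs + ωₙ²: ωₙ = 15 rad/s and ζ = 10/(2·15) ≈ 0.3333.
ζωₙ = 10/2 = 5, so ω_d = ωₙ√(1−ζ²) = √(ωₙ² − (ζωₙ)²) = √(225 − 5²) = √200 ≈ 14.14 rad/s.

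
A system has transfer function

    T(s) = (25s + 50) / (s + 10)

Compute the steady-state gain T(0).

T(0) = 5

Set s = 0: T(0) = (50) / (10) = 5.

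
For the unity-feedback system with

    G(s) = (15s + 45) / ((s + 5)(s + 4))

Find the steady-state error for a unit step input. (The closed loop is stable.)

G(s) has no poles at the origin.
This is a Type 0 system. Kp = lim_{s→0} G(s) = 45/20 = 9/4.
e_ss = 1/(1 + Kp) = 1/(1 + 9/4) = 4/13 ≈ 0.3077.

e_ss = 0.3077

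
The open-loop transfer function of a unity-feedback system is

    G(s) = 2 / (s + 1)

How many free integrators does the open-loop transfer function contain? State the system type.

The denominator has no factor of s at the origin — no free integrator — so this is a Type 0 system.

Type 0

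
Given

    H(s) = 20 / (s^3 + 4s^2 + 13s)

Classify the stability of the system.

marginally stable

The denominator s^3 + 4s^2 + 13s factors as s(s^2 + 4s + 13), giving poles at s = 0, -2 + 3j, -2 - 3j.
Since the simple pole(s) at s = 0 lie on the jω-axis with none in the right half-plane, the system is marginally stable.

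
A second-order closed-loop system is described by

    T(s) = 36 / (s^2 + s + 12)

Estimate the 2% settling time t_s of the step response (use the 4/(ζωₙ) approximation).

t_s ≈ 8 s

Comparing s^2 + s + 12 to s^2 + 2ζωₙs + ωₙ²: ωₙ = √12 ≈ 3.464 rad/s and ζ = 1/(2·√12) ≈ 0.1443.
ζωₙ = 1/2 = 0.5, so t_s ≈ 4/(ζωₙ) = 4/0.5 = 8 s.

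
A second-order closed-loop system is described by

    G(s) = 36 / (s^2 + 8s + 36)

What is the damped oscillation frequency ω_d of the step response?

ω_d ≈ 4.472 rad/s

Comparing s^2 + 8s + 36 to s^2 + 2ζωₙs + ωₙ²: ωₙ = 6 rad/s and ζ = 8/(2·6) ≈ 0.6667.
ζωₙ = 8/2 = 4, so ω_d = ωₙ√(1−ζ²) = √(ωₙ² − (ζωₙ)²) = √(36 − 4²) = √20 ≈ 4.472 rad/s.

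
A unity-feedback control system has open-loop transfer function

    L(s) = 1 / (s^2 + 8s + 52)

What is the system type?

The denominator has no factor of s at the origin — no free integrator — so this is a Type 0 system.

Type 0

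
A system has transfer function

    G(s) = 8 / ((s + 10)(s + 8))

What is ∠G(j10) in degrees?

At s = j10: numerator = 8, denominator = -20 + j180.
∠G = ∠num − ∠den = 0° − (96.340°) = -96.34°.

∠G(j10) ≈ -96.34°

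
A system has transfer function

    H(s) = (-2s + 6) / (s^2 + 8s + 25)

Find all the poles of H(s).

The poles are the roots of the denominator s^2 + 8s + 25 = 0.
Using the quadratic formula: s = (-8 ± √(-36))/2 = -4 ± 3j.

s = -4 + 3j, -4 - 3j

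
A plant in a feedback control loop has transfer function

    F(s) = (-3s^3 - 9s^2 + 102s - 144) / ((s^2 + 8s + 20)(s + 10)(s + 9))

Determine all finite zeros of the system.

s = 2, 3, -8

Set the numerator to zero: -3s^3 - 9s^2 + 102s - 144 = 0, i.e. -3·(s^3 + 3s^2 - 34s + 48) = 0.
Factoring: (s - 2)(s - 3)(s + 8) = 0.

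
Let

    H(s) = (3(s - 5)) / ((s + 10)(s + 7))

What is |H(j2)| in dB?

Substitute s = j2: numerator = -15 + j6, denominator = 66 + j34.
|H(j2)| = |-15 + j6| / |66 + j34| = 16.155 / 74.243 ≈ 0.2176.
In decibels: 20·log₁₀(0.2176) ≈ -13.2 dB.

|H(j2)|_dB ≈ -13.2 dB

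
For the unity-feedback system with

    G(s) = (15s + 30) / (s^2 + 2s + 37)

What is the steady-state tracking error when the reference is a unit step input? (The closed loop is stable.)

G(s) has no poles at the origin.
This is a Type 0 system. Kp = lim_{s→0} G(s) = 30/37.
e_ss = 1/(1 + Kp) = 1/(1 + 30/37) = 37/67 ≈ 0.5522.

e_ss = 0.5522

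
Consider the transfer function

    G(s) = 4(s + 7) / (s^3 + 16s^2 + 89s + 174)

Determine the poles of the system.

The poles are the roots of the denominator s^3 + 16s^2 + 89s + 174 = 0.
Trying s = -6: the polynomial evaluates to 0, so (s + 6) is a factor.
Dividing out leaves s^2 + 10s + 29 = 0.
The quadratic formula then gives s = -5 ± 2j.

s = -5 + 2j, -5 - 2j, -6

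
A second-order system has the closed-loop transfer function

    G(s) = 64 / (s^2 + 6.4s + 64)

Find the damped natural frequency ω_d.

Comparing s^2 + 6.4s + 64 to s^2 + 2ζωₙs + ωₙ²: ωₙ = 8 rad/s and ζ = 6.4/(2·8) = 0.4.
ζωₙ = 6.4/2 = 3.2, so ω_d = ωₙ√(1−ζ²) = √(ωₙ² − (ζωₙ)²) = √(64 − 3.2²) = √53.76 ≈ 7.332 rad/s.

ω_d ≈ 7.332 rad/s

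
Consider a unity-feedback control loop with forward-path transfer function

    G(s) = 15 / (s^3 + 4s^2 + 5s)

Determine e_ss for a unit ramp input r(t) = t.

e_ss = 0.3333

G(s) has one pole at the origin.
This is a Type 1 system. Kv = lim_{s→0} s·G(s) = 15/5 = 3.
e_ss = 1/Kv = 1/(3) = 1/3 ≈ 0.3333.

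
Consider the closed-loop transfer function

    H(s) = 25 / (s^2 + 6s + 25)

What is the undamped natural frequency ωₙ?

ωₙ = 5 rad/s

Compare the denominator to the standard form s^2 + 2ζωₙs + ωₙ².
ωₙ² = 25, so ωₙ = 5 rad/s.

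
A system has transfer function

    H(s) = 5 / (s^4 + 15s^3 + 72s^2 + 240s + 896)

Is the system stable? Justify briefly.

marginally stable

The denominator s^4 + 15s^3 + 72s^2 + 240s + 896 factors as (s^2 + 16)(s + 7)(s + 8), giving poles at s = ±4j, -7, -8.
Since the simple pole(s) at s = 4j, -4j lie on the jω-axis with none in the right half-plane, the system is marginally stable.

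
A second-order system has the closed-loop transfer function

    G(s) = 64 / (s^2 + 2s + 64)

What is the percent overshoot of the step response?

%OS ≈ 67.3%

Comparing s^2 + 2s + 64 to s^2 + 2ζωₙs + ωₙ²: ωₙ = 8 rad/s and ζ = 2/(2·8) = 0.125.
%OS = 100·exp(−πζ/√(1−ζ²)) = 100·exp(−π·0.125/√(1−0.125²)) ≈ 67.3%.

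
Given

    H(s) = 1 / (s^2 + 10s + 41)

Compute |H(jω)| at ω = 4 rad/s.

Substitute s = j4: numerator = 1, denominator = 25 + j40.
|H(j4)| = |1| / |25 + j40| = 1 / 47.170 ≈ 0.02120.

|H(j4)| ≈ 0.02120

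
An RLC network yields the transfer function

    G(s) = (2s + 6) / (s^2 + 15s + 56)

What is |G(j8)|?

Substitute s = j8: numerator = 6 + j16, denominator = -8 + j120.
|G(j8)| = |6 + j16| / |-8 + j120| = 17.088 / 120.27 ≈ 0.1421.

|G(j8)| ≈ 0.1421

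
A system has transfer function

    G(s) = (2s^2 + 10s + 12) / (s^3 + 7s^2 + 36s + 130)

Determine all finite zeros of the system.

s = -2, -3

Set the numerator to zero: 2s^2 + 10s + 12 = 0, i.e. 2·(s^2 + 5s + 6) = 0.
Factoring: (s + 2)(s + 3) = 0.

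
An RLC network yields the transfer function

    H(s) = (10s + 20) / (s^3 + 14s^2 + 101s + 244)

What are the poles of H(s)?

s = -5 + 6j, -5 - 6j, -4

The poles are the roots of the denominator s^3 + 14s^2 + 101s + 244 = 0.
Trying s = -4: the polynomial evaluates to 0, so (s + 4) is a factor.
Dividing out leaves s^2 + 10s + 61 = 0.
The quadratic formula then gives s = -5 ± 6j.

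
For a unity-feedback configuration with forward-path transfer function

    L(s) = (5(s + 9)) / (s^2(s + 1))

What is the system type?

Type 2

The denominator has 2 factors of s at the origin (free integrators), so this is a Type 2 system.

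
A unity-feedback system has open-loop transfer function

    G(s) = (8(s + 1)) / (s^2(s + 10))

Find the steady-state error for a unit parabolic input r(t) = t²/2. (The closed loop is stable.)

e_ss = 1.250

G(s) has 2 poles at the origin.
This is a Type 2 system. Ka = lim_{s→0} s^2·G(s) = 8/10 = 4/5.
e_ss = 1/Ka = 1/(4/5) = 5/4 ≈ 1.250.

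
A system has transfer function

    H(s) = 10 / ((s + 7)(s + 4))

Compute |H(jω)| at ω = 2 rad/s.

|H(j2)| ≈ 0.3071

Substitute s = j2: numerator = 10, denominator = 24 + j22.
|H(j2)| = |10| / |24 + j22| = 10 / 32.558 ≈ 0.3071.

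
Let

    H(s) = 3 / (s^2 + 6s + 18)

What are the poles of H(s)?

The poles are the roots of the denominator s^2 + 6s + 18 = 0.
Using the quadratic formula: s = (-6 ± √(-36))/2 = -3 ± 3j.

s = -3 + 3j, -3 - 3j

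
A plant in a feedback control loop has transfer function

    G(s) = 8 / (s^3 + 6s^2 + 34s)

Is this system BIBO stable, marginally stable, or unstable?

The denominator s^3 + 6s^2 + 34s factors as s(s^2 + 6s + 34), giving poles at s = 0, -3 ± 5j.
Since the simple pole(s) at s = 0 lie on the jω-axis with none in the right half-plane, the system is marginally stable.

marginally stable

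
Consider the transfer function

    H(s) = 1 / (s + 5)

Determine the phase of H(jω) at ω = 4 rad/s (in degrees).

∠H(j4) ≈ -38.66°

At s = j4: numerator = 1, denominator = 5 + j4.
∠H = ∠num − ∠den = 0° − (38.660°) = -38.66°.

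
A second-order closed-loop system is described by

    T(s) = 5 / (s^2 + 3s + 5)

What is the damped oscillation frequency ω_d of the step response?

ω_d ≈ 1.658 rad/s

Comparing s^2 + 3s + 5 to s^2 + 2ζωₙs + ωₙ²: ωₙ = √5 ≈ 2.236 rad/s and ζ = 3/(2·√5) ≈ 0.6708.
ζωₙ = 3/2 = 1.5, so ω_d = ωₙ√(1−ζ²) = √(ωₙ² − (ζωₙ)²) = √(5 − 1.5²) = √2.75 ≈ 1.658 rad/s.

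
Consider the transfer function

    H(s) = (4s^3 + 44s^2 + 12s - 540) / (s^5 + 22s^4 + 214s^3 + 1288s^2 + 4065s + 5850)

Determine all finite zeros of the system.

Set the numerator to zero: 4s^3 + 44s^2 + 12s - 540 = 0, i.e. 4·(s^3 + 11s^2 + 3s - 135) = 0.
Factoring: (s - 3)(s + 9)(s + 5) = 0.

s = 3, -9, -5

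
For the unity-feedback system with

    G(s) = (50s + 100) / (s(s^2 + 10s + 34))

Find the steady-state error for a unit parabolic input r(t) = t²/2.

G(s) has one pole at the origin.
This is a Type 1 system; Ka = lim_{s→0} s^2·G(s) = 0, so the steady-state error for a parabola input is infinite.

e_ss = ∞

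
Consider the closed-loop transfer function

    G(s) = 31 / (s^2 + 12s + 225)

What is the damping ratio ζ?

Compare the denominator to the standard form s^2 + 2ζωₙs + ωₙ².
ωₙ² = 225, so ωₙ = 15 rad/s.
2ζωₙ = 12, so ζ = 12/(2·15) = 0.4.

ζ = 0.4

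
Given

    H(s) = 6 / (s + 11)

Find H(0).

Set s = 0: H(0) = (6) / (11) = 6/11.

H(0) = 6/11 ≈ 0.5455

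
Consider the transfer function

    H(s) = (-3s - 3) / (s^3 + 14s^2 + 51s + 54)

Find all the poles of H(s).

s = -2, -3, -9

The poles are the roots of the denominator s^3 + 14s^2 + 51s + 54 = 0.
Trying s = -2: the polynomial evaluates to 0, so (s + 2) is a factor.
Dividing out leaves s^2 + 12s + 27 = 0.
Factoring the quadratic: (s + 3)(s + 9) = 0.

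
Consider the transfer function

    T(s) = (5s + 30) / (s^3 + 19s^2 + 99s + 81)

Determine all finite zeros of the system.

Set the numerator to zero: 5s + 30 = 0, i.e. 5·(s + 6) = 0.
So s = -6.

s = -6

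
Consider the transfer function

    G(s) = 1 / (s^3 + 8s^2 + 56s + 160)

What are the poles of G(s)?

s = -2 ± 6j, -4

The poles are the roots of the denominator s^3 + 8s^2 + 56s + 160 = 0.
Trying s = -4: the polynomial evaluates to 0, so (s + 4) is a factor.
Dividing out leaves s^2 + 4s + 40 = 0.
The quadratic formula then gives s = -2 ± 6j.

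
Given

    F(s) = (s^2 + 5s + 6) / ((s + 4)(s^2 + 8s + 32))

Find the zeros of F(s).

Set the numerator to zero: s^2 + 5s + 6 = 0.
Factoring: (s + 2)(s + 3) = 0.

s = -2, -3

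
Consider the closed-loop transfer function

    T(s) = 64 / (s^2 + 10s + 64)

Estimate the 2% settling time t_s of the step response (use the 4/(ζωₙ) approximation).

t_s ≈ 0.8000 s

Comparing s^2 + 10s + 64 to s^2 + 2ζωₙs + ωₙ²: ωₙ = 8 rad/s and ζ = 10/(2·8) = 0.625.
ζωₙ = 10/2 = 5, so t_s ≈ 4/(ζωₙ) = 4/5 = 0.8000 s.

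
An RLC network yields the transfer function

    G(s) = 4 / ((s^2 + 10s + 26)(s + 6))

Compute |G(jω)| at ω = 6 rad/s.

|G(j6)| ≈ 0.007750

Substitute s = j6: numerator = 4, denominator = -420 + j300.
|G(j6)| = |4| / |-420 + j300| = 4 / 516.14 ≈ 0.007750.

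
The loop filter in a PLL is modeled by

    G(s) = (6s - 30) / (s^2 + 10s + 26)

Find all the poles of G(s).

The poles are the roots of the denominator s^2 + 10s + 26 = 0.
Using the quadratic formula: s = (-10 ± √(-4))/2 = -5 ± 1j.

s = -5 + j, -5 - j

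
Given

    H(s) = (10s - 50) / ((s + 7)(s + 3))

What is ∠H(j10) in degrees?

∠H(j10) ≈ -11.74°

At s = j10: numerator = -50 + j100, denominator = -79 + j100.
∠H = ∠num − ∠den = 116.57° − (128.31°) = -11.74°.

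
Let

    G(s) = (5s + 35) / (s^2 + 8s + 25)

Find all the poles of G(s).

The poles are the roots of the denominator s^2 + 8s + 25 = 0.
Using the quadratic formula: s = (-8 ± √(-36))/2 = -4 ± 3j.

s = -4 + 3j, -4 - 3j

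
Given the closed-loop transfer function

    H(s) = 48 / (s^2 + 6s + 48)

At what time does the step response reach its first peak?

t_p ≈ 0.5031 s

Comparing s^2 + 6s + 48 to s^2 + 2ζωₙs + ωₙ²: ωₙ = √48 ≈ 6.928 rad/s and ζ = 6/(2·√48) ≈ 0.4330.
ζωₙ = 6/2 = 3, so ω_d = ωₙ√(1−ζ²) = √(ωₙ² − (ζωₙ)²) = √(48 − 3²) = √39 ≈ 6.245 rad/s.
t_p = π/ω_d = π/6.245 ≈ 0.5031 s.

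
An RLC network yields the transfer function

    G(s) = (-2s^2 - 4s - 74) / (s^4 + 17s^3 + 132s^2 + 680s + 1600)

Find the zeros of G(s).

s = -1 ± 6j

Set the numerator to zero: -2s^2 - 4s - 74 = 0, i.e. -2·(s^2 + 2s + 37) = 0.
Factoring: (s^2 + 2s + 37) = 0.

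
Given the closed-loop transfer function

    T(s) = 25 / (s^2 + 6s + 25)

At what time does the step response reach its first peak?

t_p ≈ 0.7854 s

Comparing s^2 + 6s + 25 to s^2 + 2ζωₙs + ωₙ²: ωₙ = 5 rad/s and ζ = 6/(2·5) = 0.6.
ζωₙ = 6/2 = 3, so ω_d = ωₙ√(1−ζ²) = √(ωₙ² − (ζωₙ)²) = √(25 − 3²) = √16 = 4 rad/s.
t_p = π/ω_d = π/4 ≈ 0.7854 s.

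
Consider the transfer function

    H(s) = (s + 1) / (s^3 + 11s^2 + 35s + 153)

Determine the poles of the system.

The poles are the roots of the denominator s^3 + 11s^2 + 35s + 153 = 0.
Trying s = -9: the polynomial evaluates to 0, so (s + 9) is a factor.
Dividing out leaves s^2 + 2s + 17 = 0.
The quadratic formula then gives s = -1 ± 4j.

s = -1 + 4j, -1 - 4j, -9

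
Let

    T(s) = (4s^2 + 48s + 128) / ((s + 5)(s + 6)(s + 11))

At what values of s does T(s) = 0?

s = -8, -4

Set the numerator to zero: 4s^2 + 48s + 128 = 0, i.e. 4·(s^2 + 12s + 32) = 0.
Factoring: (s + 8)(s + 4) = 0.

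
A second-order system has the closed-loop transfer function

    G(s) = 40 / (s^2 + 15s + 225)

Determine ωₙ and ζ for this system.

ωₙ = 15 rad/s, ζ = 0.5

Compare the denominator to the standard form s^2 + 2ζωₙs + ωₙ².
ωₙ² = 225, so ωₙ = 15 rad/s.
2ζωₙ = 15, so ζ = 15/(2·15) = 0.5.
With ζ = 0.5 the response is underdamped.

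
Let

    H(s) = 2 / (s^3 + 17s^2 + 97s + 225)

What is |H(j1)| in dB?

Substitute s = j1: numerator = 2, denominator = 208 + j96.
|H(j1)| = |2| / |208 + j96| = 2 / 229.09 ≈ 0.008730.
In decibels: 20·log₁₀(0.008730) ≈ -41.2 dB.

|H(j1)|_dB ≈ -41.2 dB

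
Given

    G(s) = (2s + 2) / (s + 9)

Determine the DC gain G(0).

G(0) = 2/9 ≈ 0.2222

Set s = 0: G(0) = (2) / (9) = 2/9.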